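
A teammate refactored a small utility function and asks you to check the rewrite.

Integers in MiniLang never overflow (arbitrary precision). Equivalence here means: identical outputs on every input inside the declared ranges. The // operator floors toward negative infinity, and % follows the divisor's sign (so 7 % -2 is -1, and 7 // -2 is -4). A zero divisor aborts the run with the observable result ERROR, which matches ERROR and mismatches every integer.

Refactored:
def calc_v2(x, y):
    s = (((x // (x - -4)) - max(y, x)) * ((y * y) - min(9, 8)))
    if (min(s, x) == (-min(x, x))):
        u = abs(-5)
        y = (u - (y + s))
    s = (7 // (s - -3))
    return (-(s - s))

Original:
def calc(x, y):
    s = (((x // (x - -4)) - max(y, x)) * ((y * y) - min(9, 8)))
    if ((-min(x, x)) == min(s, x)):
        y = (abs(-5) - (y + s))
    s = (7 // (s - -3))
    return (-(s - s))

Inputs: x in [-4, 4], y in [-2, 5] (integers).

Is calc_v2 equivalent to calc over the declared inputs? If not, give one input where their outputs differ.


The two are interchangeable: local variable names differ, and statement counts differ, and every declared input agrees.
Tracing x=0, y=3: calc: s := -3 | ((-min(x, x)) == min(s, x)): false | divide-by-zero, output ERROR | calc_v2: s := -3 | (min(s, x) == (-min(x, x))): false | divide-by-zero, output ERROR — matching result ERROR.
Sweeping the whole domain (72 inputs) finds no disagreement.
verdict: equivalent


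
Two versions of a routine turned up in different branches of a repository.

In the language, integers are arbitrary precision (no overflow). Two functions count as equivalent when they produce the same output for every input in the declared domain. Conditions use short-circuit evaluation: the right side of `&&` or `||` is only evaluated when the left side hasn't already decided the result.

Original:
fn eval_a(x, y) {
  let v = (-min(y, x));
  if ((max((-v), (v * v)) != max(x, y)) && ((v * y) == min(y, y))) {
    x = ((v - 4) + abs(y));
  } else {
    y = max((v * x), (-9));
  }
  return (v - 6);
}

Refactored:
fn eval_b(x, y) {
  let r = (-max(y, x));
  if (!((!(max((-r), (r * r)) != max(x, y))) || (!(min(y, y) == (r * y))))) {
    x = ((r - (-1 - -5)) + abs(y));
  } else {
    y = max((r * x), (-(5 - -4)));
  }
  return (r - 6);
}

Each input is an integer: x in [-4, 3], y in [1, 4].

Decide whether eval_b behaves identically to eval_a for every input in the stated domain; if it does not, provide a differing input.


These are not equivalent — on x=-4, y=1 the outputs split (-2 vs -7).
eval_a: v = 4; ((max((-v), (v * v)) != max(x, y)) && ((v * y) == min(y, y))) -> false; y = -9; return -2
eval_b: r = -1; (!((!(max((-r), (r * r)) != max(x, y))) || (!(min(y, y) == (r * y))))) -> false; y = 4; return -7
verdict: not equivalent; witness: x=-4, y=1


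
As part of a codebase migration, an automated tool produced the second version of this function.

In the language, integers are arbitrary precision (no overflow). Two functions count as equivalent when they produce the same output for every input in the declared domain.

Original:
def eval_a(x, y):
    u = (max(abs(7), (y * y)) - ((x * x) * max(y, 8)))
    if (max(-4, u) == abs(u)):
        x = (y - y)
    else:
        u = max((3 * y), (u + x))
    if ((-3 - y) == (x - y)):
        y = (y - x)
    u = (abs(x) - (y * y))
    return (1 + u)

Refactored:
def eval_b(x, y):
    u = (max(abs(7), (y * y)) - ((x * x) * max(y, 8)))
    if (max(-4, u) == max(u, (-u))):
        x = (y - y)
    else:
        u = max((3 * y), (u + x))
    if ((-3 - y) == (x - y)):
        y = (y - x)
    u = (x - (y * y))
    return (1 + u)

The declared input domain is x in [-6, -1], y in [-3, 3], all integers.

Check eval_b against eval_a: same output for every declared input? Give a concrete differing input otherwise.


Input x=-6, y=-3: -2 from eval_a versus -14 from eval_b.
verdict: not equivalent; witness: x=-6, y=-3


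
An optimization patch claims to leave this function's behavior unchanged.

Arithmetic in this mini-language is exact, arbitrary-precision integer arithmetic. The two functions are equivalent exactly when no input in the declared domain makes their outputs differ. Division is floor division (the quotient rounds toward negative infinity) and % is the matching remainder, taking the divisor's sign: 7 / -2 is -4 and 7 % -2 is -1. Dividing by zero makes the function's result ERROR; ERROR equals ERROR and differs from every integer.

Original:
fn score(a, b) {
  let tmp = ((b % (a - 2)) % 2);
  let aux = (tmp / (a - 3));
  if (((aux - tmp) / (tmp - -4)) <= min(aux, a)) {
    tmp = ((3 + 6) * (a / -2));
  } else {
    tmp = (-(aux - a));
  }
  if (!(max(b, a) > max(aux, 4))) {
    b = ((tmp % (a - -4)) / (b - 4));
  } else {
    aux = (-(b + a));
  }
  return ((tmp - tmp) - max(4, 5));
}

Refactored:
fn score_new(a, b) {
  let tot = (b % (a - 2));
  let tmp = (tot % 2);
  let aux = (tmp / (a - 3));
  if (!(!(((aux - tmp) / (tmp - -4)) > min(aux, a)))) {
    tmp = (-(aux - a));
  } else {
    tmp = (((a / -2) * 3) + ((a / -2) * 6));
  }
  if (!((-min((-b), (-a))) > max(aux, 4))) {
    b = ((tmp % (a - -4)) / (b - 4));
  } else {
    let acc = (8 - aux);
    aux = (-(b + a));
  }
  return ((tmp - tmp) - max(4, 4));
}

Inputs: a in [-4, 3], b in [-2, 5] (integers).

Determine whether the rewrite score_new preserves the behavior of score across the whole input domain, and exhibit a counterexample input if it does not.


Consider the input a=-4, b=5.
score: tmp = 1; aux = -1; (((aux - tmp) / (tmp - -4)) <= min(aux, a)) -> false; tmp = -3; (!(max(b, a) > max(aux, 4))) -> false; aux = -1; return -5
score_new: tot = -1; tmp = 1; aux = -1; (!(!(((aux - tmp) / (tmp - -4)) > min(aux, a)))) -> true; tmp = -3; (!((-min((-b), (-a))) > max(aux, 4))) -> false; acc = 9; aux = -1; return -4
-5 and -4 differ, so these are not the same function on this domain.
verdict: not equivalent; witness: a=-4, b=5


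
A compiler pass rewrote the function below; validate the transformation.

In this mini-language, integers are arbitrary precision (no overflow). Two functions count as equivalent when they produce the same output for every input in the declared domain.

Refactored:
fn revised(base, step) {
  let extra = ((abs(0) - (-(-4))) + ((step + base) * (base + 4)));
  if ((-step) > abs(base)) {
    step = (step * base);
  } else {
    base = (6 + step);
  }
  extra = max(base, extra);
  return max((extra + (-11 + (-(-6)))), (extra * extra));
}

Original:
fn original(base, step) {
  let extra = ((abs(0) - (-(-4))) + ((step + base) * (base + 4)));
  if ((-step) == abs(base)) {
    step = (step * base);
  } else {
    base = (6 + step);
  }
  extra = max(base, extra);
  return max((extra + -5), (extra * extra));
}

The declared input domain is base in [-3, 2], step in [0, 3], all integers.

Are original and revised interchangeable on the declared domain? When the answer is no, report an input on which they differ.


Evaluate both at base=0, step=0.
original: extra=-4, then ((-step) == abs(base)) is true, then step=0, then extra=0, then returns 0
revised: extra=-4, then ((-step) > abs(base)) is false, then base=6, then extra=6, then returns 36
0 against 36: the behavior changed.
verdict: not equivalent; witness: base=0, step=0


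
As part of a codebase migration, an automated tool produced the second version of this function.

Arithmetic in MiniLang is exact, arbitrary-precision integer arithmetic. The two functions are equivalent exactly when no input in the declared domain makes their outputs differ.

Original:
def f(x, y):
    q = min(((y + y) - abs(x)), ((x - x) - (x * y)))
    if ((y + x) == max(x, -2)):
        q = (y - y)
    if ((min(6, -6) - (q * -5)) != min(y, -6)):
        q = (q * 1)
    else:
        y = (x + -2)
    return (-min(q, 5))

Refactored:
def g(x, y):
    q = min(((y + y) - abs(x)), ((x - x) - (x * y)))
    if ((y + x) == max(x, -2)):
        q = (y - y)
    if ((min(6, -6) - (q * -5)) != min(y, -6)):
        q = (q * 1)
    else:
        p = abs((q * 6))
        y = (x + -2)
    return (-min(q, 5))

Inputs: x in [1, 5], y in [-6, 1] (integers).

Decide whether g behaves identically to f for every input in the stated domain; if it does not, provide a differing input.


The two versions differ — the changes include arithmetic usage differs; min/max/abs usage differs; local variable names differ; statement counts differ; constant usage differs.
Spot check at x=1, y=-5 — f: q=-11, then ((y + x) == max(x, -2)) is false, then ((min(6, -6) - (q * -5)) != min(y, -6)) is true, then q=-11, then returns 11. g: q=-11, then ((y + x) == max(x, -2)) is false, then ((min(6, -6) - (q * -5)) != min(y, -6)) is true, then q=-11, then returns 11. Both give 11.
Checked all 40 inputs in the declared domain: the outputs agree on every one.
verdict: equivalent


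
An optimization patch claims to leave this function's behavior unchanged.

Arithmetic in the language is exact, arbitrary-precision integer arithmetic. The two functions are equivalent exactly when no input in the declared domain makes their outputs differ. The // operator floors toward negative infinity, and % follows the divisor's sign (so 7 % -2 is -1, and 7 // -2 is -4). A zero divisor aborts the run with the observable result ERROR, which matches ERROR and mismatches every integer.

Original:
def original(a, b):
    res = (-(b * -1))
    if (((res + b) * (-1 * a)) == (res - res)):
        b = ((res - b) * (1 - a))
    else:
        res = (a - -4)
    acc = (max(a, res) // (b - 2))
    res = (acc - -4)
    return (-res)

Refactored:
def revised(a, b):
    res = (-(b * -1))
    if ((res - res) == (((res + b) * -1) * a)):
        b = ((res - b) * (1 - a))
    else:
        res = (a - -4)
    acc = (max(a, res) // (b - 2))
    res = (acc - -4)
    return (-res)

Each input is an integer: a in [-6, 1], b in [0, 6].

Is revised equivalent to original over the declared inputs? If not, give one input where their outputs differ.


Comparing the listings, the differences include: same computation, different form.
As a probe, take a=-2, b=1: original runs res := 1 | (((res + b) * (-1 * a)) == (res - res)): false | res := 2 | acc := -2 | res := 2 | result -2; revised runs res := 1 | ((res - res) == (((res + b) * -1) * a)): false | res := 2 | acc := -2 | res := 2 | result -2; both end at -2.
Sweeping the whole domain (56 inputs) finds no disagreement.
verdict: equivalent


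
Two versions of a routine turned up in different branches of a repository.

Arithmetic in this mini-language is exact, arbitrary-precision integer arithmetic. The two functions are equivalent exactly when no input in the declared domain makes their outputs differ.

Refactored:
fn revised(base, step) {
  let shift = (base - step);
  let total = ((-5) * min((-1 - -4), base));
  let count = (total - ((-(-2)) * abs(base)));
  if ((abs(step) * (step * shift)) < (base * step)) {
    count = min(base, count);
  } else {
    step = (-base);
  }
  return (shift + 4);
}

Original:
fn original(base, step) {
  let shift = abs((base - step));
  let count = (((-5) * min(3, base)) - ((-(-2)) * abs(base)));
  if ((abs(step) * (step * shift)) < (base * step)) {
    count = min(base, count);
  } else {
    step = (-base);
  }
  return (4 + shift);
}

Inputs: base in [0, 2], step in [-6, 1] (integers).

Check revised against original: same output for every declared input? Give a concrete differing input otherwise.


base=0, step=1 yields 5 from original but 3 from revised.
verdict: not equivalent; witness: base=0, step=1


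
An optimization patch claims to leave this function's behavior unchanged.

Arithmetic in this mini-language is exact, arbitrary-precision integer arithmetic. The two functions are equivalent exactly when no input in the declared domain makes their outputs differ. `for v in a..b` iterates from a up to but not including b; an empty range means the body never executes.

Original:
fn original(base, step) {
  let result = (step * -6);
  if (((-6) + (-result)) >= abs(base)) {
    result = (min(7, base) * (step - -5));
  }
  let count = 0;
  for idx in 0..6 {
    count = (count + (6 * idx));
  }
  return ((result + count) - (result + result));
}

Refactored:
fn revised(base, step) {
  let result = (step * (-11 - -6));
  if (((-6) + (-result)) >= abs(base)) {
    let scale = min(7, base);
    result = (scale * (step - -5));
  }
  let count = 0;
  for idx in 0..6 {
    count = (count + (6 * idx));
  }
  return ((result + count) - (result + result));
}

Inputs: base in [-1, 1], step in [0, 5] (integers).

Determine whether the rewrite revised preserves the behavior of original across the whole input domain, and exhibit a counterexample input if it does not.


Consider the input base=-1, step=1.
original: result = -6; (((-6) + (-result)) >= abs(base)) -> false; count = 0; [idx=0]; count = 0; [idx=1]; count = 6; [idx=2]; count = 18; [idx=3]; count = 36; [idx=4]; count = 60; [idx=5]; count = 90; return 96
revised: result = -5; (((-6) + (-result)) >= abs(base)) -> false; count = 0; [idx=0]; count = 0; [idx=1]; count = 6; [idx=2]; count = 18; [idx=3]; count = 36; [idx=4]; count = 60; [idx=5]; count = 90; return 95
96 vs 95 — the two versions disagree here.
verdict: not equivalent; witness: base=-1, step=1


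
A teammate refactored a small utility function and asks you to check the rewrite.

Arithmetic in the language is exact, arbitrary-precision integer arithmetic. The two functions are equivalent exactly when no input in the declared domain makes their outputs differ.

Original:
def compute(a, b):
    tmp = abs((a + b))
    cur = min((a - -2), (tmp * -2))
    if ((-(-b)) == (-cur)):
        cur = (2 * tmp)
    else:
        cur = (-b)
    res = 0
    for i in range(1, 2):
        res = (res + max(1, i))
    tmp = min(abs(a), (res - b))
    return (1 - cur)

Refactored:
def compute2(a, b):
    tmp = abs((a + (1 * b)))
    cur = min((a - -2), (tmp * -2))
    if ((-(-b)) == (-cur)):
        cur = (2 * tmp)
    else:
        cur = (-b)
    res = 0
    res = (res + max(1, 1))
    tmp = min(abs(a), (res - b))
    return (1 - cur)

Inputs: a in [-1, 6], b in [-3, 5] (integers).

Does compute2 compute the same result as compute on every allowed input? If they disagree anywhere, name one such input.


The two are interchangeable: constant usage differs, statement counts differ, local variable names differ, arithmetic usage differs, loop structure differs, and every declared input agrees.
Tracing a=-1, b=0: compute: tmp := 1 | cur := -2 | ((-(-b)) == (-cur)): false | cur := 0 | res := 0 | iter i=1: | res := 1 | tmp := 1 | result 1 | compute2: tmp := 1 | cur := -2 | ((-(-b)) == (-cur)): false | cur := 0 | res := 0 | res := 1 | tmp := 1 | result 1 — matching result 1.
Every one of the 72 inputs gives matching results.
verdict: equivalent


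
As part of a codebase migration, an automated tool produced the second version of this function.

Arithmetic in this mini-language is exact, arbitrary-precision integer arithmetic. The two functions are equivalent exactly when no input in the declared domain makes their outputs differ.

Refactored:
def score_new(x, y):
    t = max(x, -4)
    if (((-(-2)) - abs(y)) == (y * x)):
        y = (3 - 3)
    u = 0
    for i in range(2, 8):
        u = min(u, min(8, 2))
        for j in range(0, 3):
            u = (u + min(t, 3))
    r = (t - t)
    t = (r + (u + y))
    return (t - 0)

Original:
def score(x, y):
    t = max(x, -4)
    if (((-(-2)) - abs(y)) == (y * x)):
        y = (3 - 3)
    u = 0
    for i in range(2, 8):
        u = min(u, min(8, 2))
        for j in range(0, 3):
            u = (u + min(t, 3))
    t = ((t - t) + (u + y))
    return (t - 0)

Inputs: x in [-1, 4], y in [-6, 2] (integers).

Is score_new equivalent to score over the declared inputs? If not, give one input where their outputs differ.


Side by side, the visible changes include: local variable names differ; also statement counts differ.
One worked example (x=2, y=-2) — score: t := 2 | (((-(-2)) - abs(y)) == (y * x)): false | u := 0 | iter i=2: | u := 0 | iter j=0: | u := 2 | iter j=1: | u := 4 | iter j=2: | u := 6 | iter i=3: | u := 2 | iter j=0: | u := 4 | iter j=1: | u := 6 | iter j=2: | u := 8 | iter i=4: | u := 2 | iter j=0: | u := 4 | iter j=1: | u := 6 | iter j=2: | u := 8 | iter i=5: | u := 2 | iter j=0: | u := 4 | iter j=1: | u := 6 | iter j=2: | u := 8 | iter i=6: | u := 2 | iter j=0: | u := 4 | iter j=1: | u := 6 | iter j=2: | u := 8 | iter i=7: | u := 2 | iter j=0: | u := 4 | iter j=1: | u := 6 | iter j=2: | u := 8 | t := 6 | result 6; score_new: t := 2 | (((-(-2)) - abs(y)) == (y * x)): false | u := 0 | iter i=2: | u := 0 | iter j=0: | u := 2 | iter j=1: | u := 4 | iter j=2: | u := 6 | iter i=3: | u := 2 | iter j=0: | u := 4 | iter j=1: | u := 6 | iter j=2: | u := 8 | iter i=4: | u := 2 | iter j=0: | u := 4 | iter j=1: | u := 6 | iter j=2: | u := 8 | iter i=5: | u := 2 | iter j=0: | u := 4 | iter j=1: | u := 6 | iter j=2: | u := 8 | iter i=6: | u := 2 | iter j=0: | u := 4 | iter j=1: | u := 6 | iter j=2: | u := 8 | iter i=7: | u := 2 | iter j=0: | u := 4 | iter j=1: | u := 6 | iter j=2: | u := 8 | r := 0 | t := 6 | result 6; agreement on 6.
An exhaustive pass over the 54 declared inputs shows identical outputs.
verdict: equivalent


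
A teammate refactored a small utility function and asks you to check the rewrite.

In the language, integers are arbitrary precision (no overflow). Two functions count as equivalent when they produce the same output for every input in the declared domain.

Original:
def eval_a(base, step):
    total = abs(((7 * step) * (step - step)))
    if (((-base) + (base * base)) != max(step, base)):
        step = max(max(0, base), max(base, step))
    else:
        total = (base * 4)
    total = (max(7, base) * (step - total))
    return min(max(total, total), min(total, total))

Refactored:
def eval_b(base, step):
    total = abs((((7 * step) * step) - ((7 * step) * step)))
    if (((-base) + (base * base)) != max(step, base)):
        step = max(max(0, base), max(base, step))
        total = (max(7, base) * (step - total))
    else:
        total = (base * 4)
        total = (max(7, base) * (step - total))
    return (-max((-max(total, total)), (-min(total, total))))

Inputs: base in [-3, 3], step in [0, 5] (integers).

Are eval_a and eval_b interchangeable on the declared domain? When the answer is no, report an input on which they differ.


Differences: min/max/abs usage differs, constant usage differs, arithmetic usage differs, statement counts differ — yet all 42 inputs agree.
verdict: equivalent


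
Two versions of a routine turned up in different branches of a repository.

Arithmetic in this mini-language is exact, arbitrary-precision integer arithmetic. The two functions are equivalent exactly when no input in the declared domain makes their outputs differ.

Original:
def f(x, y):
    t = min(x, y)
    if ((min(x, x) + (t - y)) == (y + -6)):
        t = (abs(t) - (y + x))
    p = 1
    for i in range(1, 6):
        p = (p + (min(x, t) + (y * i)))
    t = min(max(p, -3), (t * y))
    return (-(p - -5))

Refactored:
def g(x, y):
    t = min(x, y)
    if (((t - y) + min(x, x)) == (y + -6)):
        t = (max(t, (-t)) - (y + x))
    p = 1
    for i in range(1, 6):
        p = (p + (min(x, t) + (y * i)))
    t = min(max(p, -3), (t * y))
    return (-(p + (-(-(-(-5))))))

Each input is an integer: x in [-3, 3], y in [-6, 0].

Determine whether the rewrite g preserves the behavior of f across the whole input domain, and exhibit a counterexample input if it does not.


Side by side, the visible changes include: arithmetic usage differs; also min/max/abs usage differs.
As a probe, take x=-2, y=-2: f runs t becomes -2; next ((min(x, x) + (t - y)) == (y + -6)) evaluates to false; next p becomes 1; next at i=1:; next p becomes -3; next at i=2:; next p becomes -9; next at i=3:; next p becomes -17; next at i=4:; next p becomes -27; next at i=5:; next p becomes -39; next t becomes -3; next final value 34; g runs t becomes -2; next (((t - y) + min(x, x)) == (y + -6)) evaluates to false; next p becomes 1; next at i=1:; next p becomes -3; next at i=2:; next p becomes -9; next at i=3:; next p becomes -17; next at i=4:; next p becomes -27; next at i=5:; next p becomes -39; next t becomes -3; next final value 34; both end at 34.
An exhaustive pass over the 49 declared inputs shows identical outputs.
verdict: equivalent


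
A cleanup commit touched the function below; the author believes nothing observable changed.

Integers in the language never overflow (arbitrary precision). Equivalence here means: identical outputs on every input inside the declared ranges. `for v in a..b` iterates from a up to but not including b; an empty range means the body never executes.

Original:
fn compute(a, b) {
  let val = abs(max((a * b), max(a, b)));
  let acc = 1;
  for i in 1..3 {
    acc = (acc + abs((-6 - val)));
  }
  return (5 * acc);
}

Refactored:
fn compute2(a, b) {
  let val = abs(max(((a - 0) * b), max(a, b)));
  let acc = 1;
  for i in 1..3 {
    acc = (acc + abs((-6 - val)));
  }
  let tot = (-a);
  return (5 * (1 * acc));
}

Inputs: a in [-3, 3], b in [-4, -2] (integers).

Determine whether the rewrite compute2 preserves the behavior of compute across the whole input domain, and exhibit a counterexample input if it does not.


Equivalent — the differences include local variable names differ, and arithmetic usage differs, and constant usage differs, and statement counts differ, yet no declared input distinguishes the two.
One worked example (a=-1, b=-4) — compute: val becomes 4; next acc becomes 1; next at i=1:; next acc becomes 11; next at i=2:; next acc becomes 21; next final value 105; compute2: val becomes 4; next acc becomes 1; next at i=1:; next acc becomes 11; next at i=2:; next acc becomes 21; next tot becomes 1; next final value 105; agreement on 105.
Sweeping the whole domain (21 inputs) finds no disagreement.
verdict: equivalent


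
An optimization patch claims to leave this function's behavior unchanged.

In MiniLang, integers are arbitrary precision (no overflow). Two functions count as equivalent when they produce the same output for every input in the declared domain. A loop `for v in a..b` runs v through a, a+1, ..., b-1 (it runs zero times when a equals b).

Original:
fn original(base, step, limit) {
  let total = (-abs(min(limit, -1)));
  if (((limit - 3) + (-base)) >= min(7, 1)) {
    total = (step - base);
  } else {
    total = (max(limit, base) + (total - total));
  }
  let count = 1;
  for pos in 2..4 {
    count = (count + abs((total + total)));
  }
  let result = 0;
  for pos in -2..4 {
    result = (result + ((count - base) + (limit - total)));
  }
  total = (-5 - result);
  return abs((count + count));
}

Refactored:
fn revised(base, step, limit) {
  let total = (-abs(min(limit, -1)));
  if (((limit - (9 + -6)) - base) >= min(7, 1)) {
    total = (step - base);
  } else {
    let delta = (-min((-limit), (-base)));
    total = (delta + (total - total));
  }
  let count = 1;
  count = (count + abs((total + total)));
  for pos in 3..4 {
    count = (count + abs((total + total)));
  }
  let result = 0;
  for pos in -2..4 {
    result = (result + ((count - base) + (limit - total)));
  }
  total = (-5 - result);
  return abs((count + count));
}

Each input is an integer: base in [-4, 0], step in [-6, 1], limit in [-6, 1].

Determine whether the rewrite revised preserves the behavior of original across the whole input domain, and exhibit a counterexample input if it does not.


Differences: statement counts differ; also loop structure differs; also arithmetic usage differs; also local variable names differ; also constant usage differs; also min/max/abs usage differs — yet all 320 inputs agree.
verdict: equivalent


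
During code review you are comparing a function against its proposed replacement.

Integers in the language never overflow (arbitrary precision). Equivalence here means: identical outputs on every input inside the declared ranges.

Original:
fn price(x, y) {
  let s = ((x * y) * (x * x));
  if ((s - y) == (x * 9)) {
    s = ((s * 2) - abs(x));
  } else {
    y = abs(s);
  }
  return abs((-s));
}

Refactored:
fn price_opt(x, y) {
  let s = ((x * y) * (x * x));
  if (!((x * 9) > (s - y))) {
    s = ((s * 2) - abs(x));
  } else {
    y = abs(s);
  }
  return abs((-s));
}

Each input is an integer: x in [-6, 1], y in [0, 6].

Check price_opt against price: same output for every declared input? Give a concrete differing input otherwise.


Try x=-6, y=0.
price: s = 0; ((s - y) == (x * 9)) -> false; y = 0; return 0
price_opt: s = 0; (!((x * 9) > (s - y))) -> true; s = -6; return 6
0 != 6, so the rewrite changes behavior.
verdict: not equivalent; witness: x=-6, y=0


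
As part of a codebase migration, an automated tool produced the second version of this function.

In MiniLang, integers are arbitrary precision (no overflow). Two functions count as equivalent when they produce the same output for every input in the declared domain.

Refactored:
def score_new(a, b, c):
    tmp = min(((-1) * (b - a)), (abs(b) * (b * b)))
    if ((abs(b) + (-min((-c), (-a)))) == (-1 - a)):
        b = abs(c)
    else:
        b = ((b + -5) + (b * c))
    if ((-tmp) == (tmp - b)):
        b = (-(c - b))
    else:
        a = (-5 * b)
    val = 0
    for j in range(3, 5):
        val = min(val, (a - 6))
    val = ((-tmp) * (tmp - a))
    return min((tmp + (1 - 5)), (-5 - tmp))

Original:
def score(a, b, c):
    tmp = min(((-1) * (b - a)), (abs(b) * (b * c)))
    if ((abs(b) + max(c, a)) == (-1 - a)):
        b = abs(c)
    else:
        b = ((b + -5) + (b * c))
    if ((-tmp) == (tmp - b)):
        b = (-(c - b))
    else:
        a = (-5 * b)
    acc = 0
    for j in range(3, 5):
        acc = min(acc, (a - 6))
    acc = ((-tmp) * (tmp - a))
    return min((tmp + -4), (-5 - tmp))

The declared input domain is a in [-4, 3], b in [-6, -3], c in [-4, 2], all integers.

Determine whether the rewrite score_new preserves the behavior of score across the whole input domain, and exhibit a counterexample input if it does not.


Take a=-4, b=-6, c=0.
score: tmp becomes 0; next ((abs(b) + max(c, a)) == (-1 - a)) evaluates to false; next b becomes -11; next ((-tmp) == (tmp - b)) evaluates to false; next a becomes 55; next acc becomes 0; next at j=3:; next acc becomes 0; next at j=4:; next acc becomes 0; next acc becomes 0; next final value -5
score_new: tmp becomes 2; next ((abs(b) + (-min((-c), (-a)))) == (-1 - a)) evaluates to false; next b becomes -11; next ((-tmp) == (tmp - b)) evaluates to false; next a becomes 55; next val becomes 0; next at j=3:; next val becomes 0; next at j=4:; next val becomes 0; next val becomes 106; next final value -7
-5 and -7 differ, so these are not the same function on this domain.
verdict: not equivalent; witness: a=-4, b=-6, c=0


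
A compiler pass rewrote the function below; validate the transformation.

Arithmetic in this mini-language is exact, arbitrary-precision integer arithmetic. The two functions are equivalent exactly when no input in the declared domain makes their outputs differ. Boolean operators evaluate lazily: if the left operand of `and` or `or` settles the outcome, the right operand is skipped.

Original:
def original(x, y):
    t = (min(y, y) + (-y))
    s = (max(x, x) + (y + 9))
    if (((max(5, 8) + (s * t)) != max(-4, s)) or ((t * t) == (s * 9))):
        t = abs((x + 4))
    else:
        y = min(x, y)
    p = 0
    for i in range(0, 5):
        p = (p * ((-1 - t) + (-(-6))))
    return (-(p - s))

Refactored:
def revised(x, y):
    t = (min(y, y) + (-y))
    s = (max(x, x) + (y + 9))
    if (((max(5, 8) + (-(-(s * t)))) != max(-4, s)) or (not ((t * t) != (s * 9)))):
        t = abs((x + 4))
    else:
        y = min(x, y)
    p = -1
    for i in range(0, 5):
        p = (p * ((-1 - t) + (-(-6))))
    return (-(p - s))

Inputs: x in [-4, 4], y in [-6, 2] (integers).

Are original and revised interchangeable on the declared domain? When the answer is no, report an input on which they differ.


Run the pair on x=-4, y=-6.
original: t := 0 | s := -1 | (((max(5, 8) + (s * t)) != max(-4, s)) or ((t * t) == (s * 9))): true | t := 0 | p := 0 | iter i=0: | p := 0 | iter i=1: | p := 0 | iter i=2: | p := 0 | iter i=3: | p := 0 | iter i=4: | p := 0 | result -1
revised: t := 0 | s := -1 | (((max(5, 8) + (-(-(s * t)))) != max(-4, s)) or (not ((t * t) != (s * 9)))): true | t := 0 | p := -1 | iter i=0: | p := -5 | iter i=1: | p := -25 | iter i=2: | p := -125 | iter i=3: | p := -625 | iter i=4: | p := -3125 | result 3124
-1 != 3124, so the rewrite changes behavior.
verdict: not equivalent; witness: x=-4, y=-6


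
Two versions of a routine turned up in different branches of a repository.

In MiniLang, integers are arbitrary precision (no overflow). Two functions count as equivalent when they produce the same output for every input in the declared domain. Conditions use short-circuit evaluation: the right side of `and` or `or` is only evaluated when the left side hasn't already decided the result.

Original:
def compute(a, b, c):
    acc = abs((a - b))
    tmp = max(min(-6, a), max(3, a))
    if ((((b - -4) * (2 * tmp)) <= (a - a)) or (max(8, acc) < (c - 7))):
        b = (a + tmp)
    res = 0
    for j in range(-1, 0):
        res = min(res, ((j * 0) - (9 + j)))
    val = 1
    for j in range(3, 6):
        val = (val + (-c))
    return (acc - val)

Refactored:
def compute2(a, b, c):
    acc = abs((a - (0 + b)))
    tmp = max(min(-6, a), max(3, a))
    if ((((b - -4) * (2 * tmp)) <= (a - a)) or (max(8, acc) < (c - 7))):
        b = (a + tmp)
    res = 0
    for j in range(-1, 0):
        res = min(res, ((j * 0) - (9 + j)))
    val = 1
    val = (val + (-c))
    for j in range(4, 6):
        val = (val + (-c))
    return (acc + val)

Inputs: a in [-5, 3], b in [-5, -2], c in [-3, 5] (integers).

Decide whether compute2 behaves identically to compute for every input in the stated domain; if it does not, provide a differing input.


Take a=-5, b=-5, c=-3.
compute: acc=0, then tmp=3, then ((((b - -4) * (2 * tmp)) <= (a - a)) or (max(8, acc) < (c - 7))) is true, then b=-2, then res=0, then (j=-1), then res=-8, then val=1, then (j=3), then val=4, then (j=4), then val=7, then (j=5), then val=10, then returns -10
compute2: acc=0, then tmp=3, then ((((b - -4) * (2 * tmp)) <= (a - a)) or (max(8, acc) < (c - 7))) is true, then b=-2, then res=0, then (j=-1), then res=-8, then val=1, then val=4, then (j=4), then val=7, then (j=5), then val=10, then returns 10
-10 vs 10 — the two versions disagree here.
verdict: not equivalent; witness: a=-5, b=-5, c=-3


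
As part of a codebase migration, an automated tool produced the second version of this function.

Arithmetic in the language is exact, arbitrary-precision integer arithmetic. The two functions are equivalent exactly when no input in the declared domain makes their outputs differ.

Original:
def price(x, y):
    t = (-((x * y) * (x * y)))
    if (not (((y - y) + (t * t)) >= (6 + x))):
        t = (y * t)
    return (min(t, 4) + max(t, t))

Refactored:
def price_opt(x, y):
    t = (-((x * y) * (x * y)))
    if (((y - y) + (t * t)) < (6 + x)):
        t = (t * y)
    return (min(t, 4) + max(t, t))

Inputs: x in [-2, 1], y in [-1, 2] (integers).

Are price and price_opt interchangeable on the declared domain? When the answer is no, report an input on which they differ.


Comparing the listings, the differences include: comparison usage differs; also boolean connective usage differs.
As a probe, take x=1, y=1: price runs t becomes -1; next (not (((y - y) + (t * t)) >= (6 + x))) evaluates to true; next t becomes -1; next final value -2; price_opt runs t becomes -1; next (((y - y) + (t * t)) < (6 + x)) evaluates to true; next t becomes -1; next final value -2; both end at -2.
Across all 16 domain points the two functions coincide.
verdict: equivalent


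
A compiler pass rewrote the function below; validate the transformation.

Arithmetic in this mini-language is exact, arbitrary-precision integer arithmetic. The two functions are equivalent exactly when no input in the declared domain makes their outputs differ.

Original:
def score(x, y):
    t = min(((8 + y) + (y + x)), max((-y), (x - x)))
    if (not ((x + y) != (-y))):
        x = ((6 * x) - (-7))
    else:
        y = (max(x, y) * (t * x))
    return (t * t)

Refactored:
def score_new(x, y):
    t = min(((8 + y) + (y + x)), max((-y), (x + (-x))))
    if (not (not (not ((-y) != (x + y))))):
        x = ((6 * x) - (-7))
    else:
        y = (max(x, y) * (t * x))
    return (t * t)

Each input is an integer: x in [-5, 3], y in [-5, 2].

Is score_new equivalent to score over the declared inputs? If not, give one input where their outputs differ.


Side by side, the visible changes include: arithmetic usage differs; and boolean connective usage differs.
Tracing x=-5, y=0: score: t = 0; (not ((x + y) != (-y))) -> false; y = 0; return 0 | score_new: t = 0; (not (not (not ((-y) != (x + y))))) -> false; y = 0; return 0 — matching result 0.
Every one of the 72 inputs gives matching results.
verdict: equivalent


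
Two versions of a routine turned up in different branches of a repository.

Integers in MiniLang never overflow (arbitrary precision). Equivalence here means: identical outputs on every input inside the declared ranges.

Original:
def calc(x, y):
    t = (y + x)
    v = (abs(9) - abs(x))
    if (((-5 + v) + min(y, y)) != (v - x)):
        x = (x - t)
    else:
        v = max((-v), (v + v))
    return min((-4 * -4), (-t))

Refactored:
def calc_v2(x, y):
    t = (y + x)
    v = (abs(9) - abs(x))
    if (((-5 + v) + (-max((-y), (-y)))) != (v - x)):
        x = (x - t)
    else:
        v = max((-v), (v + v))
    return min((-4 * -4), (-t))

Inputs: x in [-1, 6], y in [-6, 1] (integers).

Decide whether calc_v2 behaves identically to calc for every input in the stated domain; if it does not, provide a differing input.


This is a faithful refactor — min/max/abs usage differs, but the computed results match everywhere.
As a probe, take x=4, y=1: calc runs t := 5 | v := 5 | (((-5 + v) + min(y, y)) != (v - x)): false | v := 10 | result -5; calc_v2 runs t := 5 | v := 5 | (((-5 + v) + (-max((-y), (-y)))) != (v - x)): false | v := 10 | result -5; both end at -5.
Sweeping the whole domain (64 inputs) finds no disagreement.
verdict: equivalent


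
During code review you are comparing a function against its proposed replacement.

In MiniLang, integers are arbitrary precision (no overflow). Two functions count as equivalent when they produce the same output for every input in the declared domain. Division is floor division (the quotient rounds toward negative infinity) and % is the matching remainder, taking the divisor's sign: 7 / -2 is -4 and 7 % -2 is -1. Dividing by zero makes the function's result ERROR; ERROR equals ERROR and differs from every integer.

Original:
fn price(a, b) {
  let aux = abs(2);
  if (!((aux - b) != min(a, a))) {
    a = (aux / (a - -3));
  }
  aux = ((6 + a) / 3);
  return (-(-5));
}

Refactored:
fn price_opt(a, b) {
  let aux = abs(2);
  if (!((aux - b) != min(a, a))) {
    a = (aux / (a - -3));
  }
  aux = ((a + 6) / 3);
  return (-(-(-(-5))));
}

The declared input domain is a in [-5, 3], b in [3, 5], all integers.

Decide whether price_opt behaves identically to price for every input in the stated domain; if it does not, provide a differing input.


The two versions differ — the changes include same computation, different form.
As a probe, take a=1, b=4: price runs aux := 2 | (!((aux - b) != min(a, a))): false | aux := 2 | result 5; price_opt runs aux := 2 | (!((aux - b) != min(a, a))): false | aux := 2 | result 5; both end at 5.
Checked all 27 inputs in the declared domain: the outputs agree on every one.
verdict: equivalent


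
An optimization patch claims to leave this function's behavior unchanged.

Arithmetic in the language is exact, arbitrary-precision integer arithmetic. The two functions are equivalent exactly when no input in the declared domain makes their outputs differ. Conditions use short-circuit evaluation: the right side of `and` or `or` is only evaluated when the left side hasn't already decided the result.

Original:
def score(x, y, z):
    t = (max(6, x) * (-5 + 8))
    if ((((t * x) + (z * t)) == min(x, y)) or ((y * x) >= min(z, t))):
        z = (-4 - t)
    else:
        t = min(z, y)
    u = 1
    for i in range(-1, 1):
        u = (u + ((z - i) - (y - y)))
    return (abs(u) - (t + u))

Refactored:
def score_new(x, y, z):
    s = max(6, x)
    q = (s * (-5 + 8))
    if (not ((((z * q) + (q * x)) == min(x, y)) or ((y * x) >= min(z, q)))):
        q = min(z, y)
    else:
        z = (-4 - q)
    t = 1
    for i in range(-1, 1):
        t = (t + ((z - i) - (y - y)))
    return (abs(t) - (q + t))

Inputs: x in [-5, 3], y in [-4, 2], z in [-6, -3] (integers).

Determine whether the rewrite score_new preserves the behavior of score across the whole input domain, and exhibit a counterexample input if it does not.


The two versions differ — the changes include boolean connective usage differs; statement counts differ; local variable names differ.
As a probe, take x=0, y=-3, z=-4: score runs t=18, then ((((t * x) + (z * t)) == min(x, y)) or ((y * x) >= min(z, t))) is true, then z=-22, then u=1, then (i=-1), then u=-20, then (i=0), then u=-42, then returns 66; score_new runs s=6, then q=18, then (not ((((z * q) + (q * x)) == min(x, y)) or ((y * x) >= min(z, q)))) is false, then z=-22, then t=1, then (i=-1), then t=-20, then (i=0), then t=-42, then returns 66; both end at 66.
Sweeping the whole domain (252 inputs) finds no disagreement.
verdict: equivalent


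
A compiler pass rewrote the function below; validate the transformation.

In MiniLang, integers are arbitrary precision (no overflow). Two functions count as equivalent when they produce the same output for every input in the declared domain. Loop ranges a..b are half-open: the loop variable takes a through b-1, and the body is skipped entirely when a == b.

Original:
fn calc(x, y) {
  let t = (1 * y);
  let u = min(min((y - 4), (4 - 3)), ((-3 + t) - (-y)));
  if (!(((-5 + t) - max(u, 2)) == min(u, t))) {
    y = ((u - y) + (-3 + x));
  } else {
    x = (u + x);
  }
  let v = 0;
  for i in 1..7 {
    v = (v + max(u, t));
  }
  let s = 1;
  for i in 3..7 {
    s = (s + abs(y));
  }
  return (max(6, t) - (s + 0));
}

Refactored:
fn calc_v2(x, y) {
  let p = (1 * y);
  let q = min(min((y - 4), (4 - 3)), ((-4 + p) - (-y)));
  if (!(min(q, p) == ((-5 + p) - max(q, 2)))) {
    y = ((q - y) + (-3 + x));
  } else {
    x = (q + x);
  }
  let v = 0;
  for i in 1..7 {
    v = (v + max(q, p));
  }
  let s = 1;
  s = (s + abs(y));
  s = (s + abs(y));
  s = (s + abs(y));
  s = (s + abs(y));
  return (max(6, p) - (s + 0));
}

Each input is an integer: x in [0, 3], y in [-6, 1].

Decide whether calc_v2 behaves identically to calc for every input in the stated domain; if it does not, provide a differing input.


Consider the input x=0, y=-6.
calc: t becomes -6; next u becomes -15; next (!(((-5 + t) - max(u, 2)) == min(u, t))) evaluates to true; next y becomes -12; next v becomes 0; next at i=1:; next v becomes -6; next at i=2:; next v becomes -12; next at i=3:; next v becomes -18; next at i=4:; next v becomes -24; next at i=5:; next v becomes -30; next at i=6:; next v becomes -36; next s becomes 1; next at i=3:; next s becomes 13; next at i=4:; next s becomes 25; next at i=5:; next s becomes 37; next at i=6:; next s becomes 49; next final value -43
calc_v2: p becomes -6; next q becomes -16; next (!(min(q, p) == ((-5 + p) - max(q, 2)))) evaluates to true; next y becomes -13; next v becomes 0; next at i=1:; next v becomes -6; next at i=2:; next v becomes -12; next at i=3:; next v becomes -18; next at i=4:; next v becomes -24; next at i=5:; next v becomes -30; next at i=6:; next v becomes -36; next s becomes 1; next s becomes 14; next s becomes 27; next s becomes 40; next s becomes 53; next final value -47
-43 against -47: the behavior changed.
verdict: not equivalent; witness: x=0, y=-6


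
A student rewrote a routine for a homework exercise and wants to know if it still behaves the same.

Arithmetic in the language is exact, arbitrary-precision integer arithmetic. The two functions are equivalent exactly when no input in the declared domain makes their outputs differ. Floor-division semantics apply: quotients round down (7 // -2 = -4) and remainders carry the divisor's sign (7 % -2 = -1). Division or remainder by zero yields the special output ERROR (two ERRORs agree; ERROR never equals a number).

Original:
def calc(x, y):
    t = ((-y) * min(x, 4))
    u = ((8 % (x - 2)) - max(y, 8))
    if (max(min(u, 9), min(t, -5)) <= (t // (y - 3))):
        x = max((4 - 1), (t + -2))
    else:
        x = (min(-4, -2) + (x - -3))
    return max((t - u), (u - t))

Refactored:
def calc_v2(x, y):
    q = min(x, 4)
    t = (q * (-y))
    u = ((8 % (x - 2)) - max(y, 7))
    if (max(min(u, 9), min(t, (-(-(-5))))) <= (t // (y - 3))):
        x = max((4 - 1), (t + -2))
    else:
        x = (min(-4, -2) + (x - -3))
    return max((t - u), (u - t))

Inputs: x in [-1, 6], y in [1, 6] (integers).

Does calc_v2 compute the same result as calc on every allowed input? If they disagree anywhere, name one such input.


Input x=-1, y=1: 10 from calc versus 9 from calc_v2.
verdict: not equivalent; witness: x=-1, y=1
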